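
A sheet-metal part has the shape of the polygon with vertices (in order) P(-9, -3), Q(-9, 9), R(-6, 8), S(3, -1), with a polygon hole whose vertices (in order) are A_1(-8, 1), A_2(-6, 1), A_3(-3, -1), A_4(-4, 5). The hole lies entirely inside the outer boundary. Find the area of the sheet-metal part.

Outer boundary:
Apply Gauss's area formula: 2A = Σ (x_i·y_{i+1} − x_{i+1}·y_i), indices taken mod 4.
Σ = (-108) + (-18) + (-18) + (-18) = -162
Area = |Σ|/2 = 81.
Hole:
Apply Gauss's area formula: 2A = Σ (x_i·y_{i+1} − x_{i+1}·y_i), indices taken mod 4.
Cross-terms: -2, 9, -19, 36  ⇒  Σ = 24
Area = |Σ|/2 = 12.
Net area = 81 − 12 = 69.

69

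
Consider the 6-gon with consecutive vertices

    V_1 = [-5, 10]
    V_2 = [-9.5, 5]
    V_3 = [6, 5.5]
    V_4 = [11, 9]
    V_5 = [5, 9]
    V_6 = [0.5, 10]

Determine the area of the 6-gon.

67.875

Apply the shoelace formula: 2A = Σ (x_i·y_{i+1} − x_{i+1}·y_i), indices taken mod 6.
V_1→V_2: (-5)(5) − (-9.5)(10) = 70
V_2→V_3: (-9.5)(5.5) − (6)(5) = -82.25
V_3→V_4: (6)(9) − (11)(5.5) = -6.5
V_4→V_5: (11)(9) − (5)(9) = 54
V_5→V_6: (5)(10) − (0.5)(9) = 45.5
V_6→V_1: (0.5)(10) − (-5)(10) = 55
Σ = 135.75
Area = |Σ|/2 = 67.875.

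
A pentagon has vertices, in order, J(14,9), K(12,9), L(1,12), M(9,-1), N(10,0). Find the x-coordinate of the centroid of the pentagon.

Apply the surveyor's formula. First the cross-terms c_i = x_i·y_{i+1} − x_{i+1}·y_i:
  18, 135, -109, 10, 90  ⇒  2A = 144, A = 72.
Then Σ (x_i + x_{i+1})·c_i = 3483, so x̄ = 3483 / (6·72) = 8.0625.

8.0625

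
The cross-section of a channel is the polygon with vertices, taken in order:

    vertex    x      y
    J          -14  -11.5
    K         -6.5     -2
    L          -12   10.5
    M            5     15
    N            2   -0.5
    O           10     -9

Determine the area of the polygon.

Apply Gauss's area formula: 2A = Σ (x_i·y_{i+1} − x_{i+1}·y_i), indices taken mod 6.
Cross-terms: -46.75, -92.25, -232.5, -32.5, -13, -241  ⇒  Σ = -658
Area = |Σ|/2 = 329.

329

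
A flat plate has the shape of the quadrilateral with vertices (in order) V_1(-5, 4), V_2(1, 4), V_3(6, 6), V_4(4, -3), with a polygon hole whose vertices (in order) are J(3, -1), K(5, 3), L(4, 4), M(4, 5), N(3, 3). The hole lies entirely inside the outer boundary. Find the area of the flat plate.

Outer boundary:
Apply the shoelace formula: 2A = Σ (x_i·y_{i+1} − x_{i+1}·y_i), indices taken mod 4.
V_1→V_2: (-5)(4) − (1)(4) = -24
V_2→V_3: (1)(6) − (6)(4) = -18
V_3→V_4: (6)(-3) − (4)(6) = -42
V_4→V_1: (4)(4) − (-5)(-3) = 1
Σ = -83
Area = |Σ|/2 = 41.5.
Hole:
Σ = (14) + (8) + (4) + (-3) + (-12) = 11
Area = |Σ|/2 = 5.5.
Net area = 41.5 − 5.5 = 36.

36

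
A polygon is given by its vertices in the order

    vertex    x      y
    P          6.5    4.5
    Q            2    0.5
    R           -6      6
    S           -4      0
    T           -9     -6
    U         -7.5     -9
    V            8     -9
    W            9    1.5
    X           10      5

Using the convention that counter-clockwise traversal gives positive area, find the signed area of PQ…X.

184.125

Apply Gauss's area formula: 2A = Σ (x_i·y_{i+1} − x_{i+1}·y_i), indices taken mod 9.
Σ = (-5.75) + (15) + (24) + (24) + (36) + (139.5) + (93) + (30) + (12.5) = 368.25
Signed area = Σ/2 = 184.125 (positive ⇒ counter-clockwise traversal).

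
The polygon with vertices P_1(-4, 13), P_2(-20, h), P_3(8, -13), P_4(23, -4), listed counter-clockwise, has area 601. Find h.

Write out the shoelace sum; only the two edges meeting at P_2 involve h:
2·Area = [((-4)·h − (-20)·13) + ((-20)·(-13) − 8·h)] + 550
       = -12·h + 1070 = 1202
⇒ h = -11.

-11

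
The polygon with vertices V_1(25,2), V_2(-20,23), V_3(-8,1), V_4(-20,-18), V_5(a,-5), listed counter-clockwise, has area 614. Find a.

3

The doubled signed area Σ (x_i y_{i+1} − x_{i+1} y_i) is linear in a.
With a=0 it equals 1168; the coefficient of a is 20 (from the two edges through V_5).
So 20·a + 1168 = 2·614 = 1228 ⇒ a = 3.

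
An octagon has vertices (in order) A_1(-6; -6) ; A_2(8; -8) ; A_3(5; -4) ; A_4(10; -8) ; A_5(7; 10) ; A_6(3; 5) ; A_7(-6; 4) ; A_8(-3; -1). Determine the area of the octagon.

168.5

Σ = (96) + (8) + (0) + (156) + (5) + (42) + (18) + (12) = 337
Area = |Σ|/2 = 168.5.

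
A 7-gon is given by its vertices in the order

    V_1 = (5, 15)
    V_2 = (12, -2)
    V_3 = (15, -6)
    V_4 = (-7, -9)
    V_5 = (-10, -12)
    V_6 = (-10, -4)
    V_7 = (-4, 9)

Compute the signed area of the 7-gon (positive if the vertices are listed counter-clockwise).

Apply the surveyor's formula: 2A = Σ (x_i·y_{i+1} − x_{i+1}·y_i), indices taken mod 7.
Σ = (-190) + (-42) + (-177) + (-6) + (-80) + (-106) + (-105) = -706
Signed area = Σ/2 = -353 (negative ⇒ clockwise traversal).

-353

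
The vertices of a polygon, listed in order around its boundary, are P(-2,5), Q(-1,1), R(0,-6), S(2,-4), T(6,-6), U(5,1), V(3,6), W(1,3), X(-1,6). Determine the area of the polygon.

P→Q: (-2)(1) − (-1)(5) = 3
Q→R: (-1)(-6) − (0)(1) = 6
R→S: (0)(-4) − (2)(-6) = 12
S→T: (2)(-6) − (6)(-4) = 12
T→U: (6)(1) − (5)(-6) = 36
U→V: (5)(6) − (3)(1) = 27
V→W: (3)(3) − (1)(6) = 3
W→X: (1)(6) − (-1)(3) = 9
X→P: (-1)(5) − (-2)(6) = 7
Σ = 115
Area = |Σ|/2 = 57.5.

57.5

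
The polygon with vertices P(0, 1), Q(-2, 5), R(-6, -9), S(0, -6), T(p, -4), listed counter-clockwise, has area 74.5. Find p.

9

The doubled signed area Σ (x_i y_{i+1} − x_{i+1} y_i) is linear in p.
With p=0 it equals 86; the coefficient of p is 7 (from the two edges through T).
So 7·p + 86 = 2·74.5 = 149 ⇒ p = 9.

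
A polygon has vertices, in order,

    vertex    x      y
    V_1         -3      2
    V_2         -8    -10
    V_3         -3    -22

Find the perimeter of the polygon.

50

|V_1V_2| = √((-5)² + (-12)²) = √169 = 13
|V_2V_3| = √((5)² + (-12)²) = √169 = 13
|V_3V_1| = √((0)² + (24)²) = √576 = 24
Perimeter = 13 + 13 + 24 = 50.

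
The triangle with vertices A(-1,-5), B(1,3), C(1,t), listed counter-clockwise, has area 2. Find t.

Write out the shoelace sum; only the two edges meeting at C involve t:
2·Area = [(1·t − 1·3) + (1·(-5) − (-1)·t)] + 2
       = 2·t + -6 = 4
⇒ t = 5.

5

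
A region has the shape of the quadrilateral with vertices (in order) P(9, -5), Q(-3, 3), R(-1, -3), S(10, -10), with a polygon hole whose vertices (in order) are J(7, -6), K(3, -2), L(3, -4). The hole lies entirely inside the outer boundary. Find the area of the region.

Outer boundary:
Σ = (12) + (12) + (40) + (40) = 104
Area = |Σ|/2 = 52.
Hole:
Apply the shoelace formula: 2A = Σ (x_i·y_{i+1} − x_{i+1}·y_i), indices taken mod 3.
J→K: (7)(-2) − (3)(-6) = 4
K→L: (3)(-4) − (3)(-2) = -6
L→J: (3)(-6) − (7)(-4) = 10
Σ = 8
Area = |Σ|/2 = 4.
Net area = 52 − 4 = 48.

48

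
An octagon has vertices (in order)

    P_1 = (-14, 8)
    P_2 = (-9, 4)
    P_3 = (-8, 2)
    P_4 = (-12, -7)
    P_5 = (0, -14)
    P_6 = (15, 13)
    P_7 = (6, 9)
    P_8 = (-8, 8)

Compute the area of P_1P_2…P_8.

Apply the shoelace formula: 2A = Σ (x_i·y_{i+1} − x_{i+1}·y_i), indices taken mod 8.
Cross-terms: 16, 14, 80, 168, 210, 57, 120, 48  ⇒  Σ = 713
Area = |Σ|/2 = 356.5.

356.5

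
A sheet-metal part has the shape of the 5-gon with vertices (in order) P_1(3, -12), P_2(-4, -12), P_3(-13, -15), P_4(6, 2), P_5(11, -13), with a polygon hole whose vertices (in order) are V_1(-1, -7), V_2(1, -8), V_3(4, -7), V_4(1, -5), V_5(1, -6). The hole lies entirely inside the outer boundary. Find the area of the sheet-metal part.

Outer boundary:
P_1→P_2: (3)(-12) − (-4)(-12) = -84
P_2→P_3: (-4)(-15) − (-13)(-12) = -96
P_3→P_4: (-13)(2) − (6)(-15) = 64
P_4→P_5: (6)(-13) − (11)(2) = -100
P_5→P_1: (11)(-12) − (3)(-13) = -93
Σ = -309
Area = |Σ|/2 = 154.5.
Hole:
Apply Gauss's area formula: 2A = Σ (x_i·y_{i+1} − x_{i+1}·y_i), indices taken mod 5.
Σ = (15) + (25) + (-13) + (-1) + (-13) = 13
Area = |Σ|/2 = 6.5.
Net area = 154.5 − 6.5 = 148.

148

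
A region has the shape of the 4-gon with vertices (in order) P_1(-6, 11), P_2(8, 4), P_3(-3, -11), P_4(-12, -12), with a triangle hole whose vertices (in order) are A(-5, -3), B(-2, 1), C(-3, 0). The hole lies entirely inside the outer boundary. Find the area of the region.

Outer boundary:
Cross-terms: -112, -76, -96, -204  ⇒  Σ = -488
Area = |Σ|/2 = 244.
Hole:
Σ = (-11) + (3) + (9) = 1
Area = |Σ|/2 = 0.5.
Net area = 244 − 0.5 = 243.5.

243.5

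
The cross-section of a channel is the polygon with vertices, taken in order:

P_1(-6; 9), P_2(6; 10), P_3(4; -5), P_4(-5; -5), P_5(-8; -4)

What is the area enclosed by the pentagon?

172.5

Cross-terms: -114, -70, -45, -20, -96  ⇒  Σ = -345
Area = |Σ|/2 = 172.5.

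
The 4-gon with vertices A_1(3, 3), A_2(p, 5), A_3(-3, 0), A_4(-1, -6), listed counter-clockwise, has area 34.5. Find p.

Write out the shoelace sum; only the two edges meeting at A_2 involve p:
2·Area = [(3·5 − p·3) + (p·0 − (-3)·5)] + 33
       = -3·p + 63 = 69
⇒ p = -2.

-2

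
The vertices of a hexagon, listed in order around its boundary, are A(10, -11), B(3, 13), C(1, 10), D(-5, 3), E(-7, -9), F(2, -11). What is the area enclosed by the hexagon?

241

Apply the shoelace (surveyor's) formula: 2A = Σ (x_i·y_{i+1} − x_{i+1}·y_i), indices taken mod 6.
Cross-terms: 163, 17, 53, 66, 95, 88  ⇒  Σ = 482
Area = |Σ|/2 = 241.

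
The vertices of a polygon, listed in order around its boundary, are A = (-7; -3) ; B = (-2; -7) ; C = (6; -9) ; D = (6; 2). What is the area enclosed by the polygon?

Apply the surveyor's formula: 2A = Σ (x_i·y_{i+1} − x_{i+1}·y_i), indices taken mod 4.
Σ = (43) + (60) + (66) + (-4) = 165
Area = |Σ|/2 = 82.5.

82.5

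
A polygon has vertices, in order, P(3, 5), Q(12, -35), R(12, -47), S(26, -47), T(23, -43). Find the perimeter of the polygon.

|PQ| = √((9)² + (-40)²) = √1681 = 41
|QR| = √((0)² + (-12)²) = √144 = 12
|RS| = √((14)² + (0)²) = √196 = 14
|ST| = √((-3)² + (4)²) = √25 = 5
|TP| = √((-20)² + (48)²) = √2704 = 52
Perimeter = 41 + 12 + 14 + 5 + 52 = 124.

124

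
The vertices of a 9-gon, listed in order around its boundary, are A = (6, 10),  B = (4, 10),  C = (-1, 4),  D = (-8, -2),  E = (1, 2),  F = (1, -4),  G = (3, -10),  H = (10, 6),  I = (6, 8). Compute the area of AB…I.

118

Apply the shoelace (surveyor's) formula: 2A = Σ (x_i·y_{i+1} − x_{i+1}·y_i), indices taken mod 9.
A→B: (6)(10) − (4)(10) = 20
B→C: (4)(4) − (-1)(10) = 26
C→D: (-1)(-2) − (-8)(4) = 34
D→E: (-8)(2) − (1)(-2) = -14
E→F: (1)(-4) − (1)(2) = -6
F→G: (1)(-10) − (3)(-4) = 2
G→H: (3)(6) − (10)(-10) = 118
H→I: (10)(8) − (6)(6) = 44
I→A: (6)(10) − (6)(8) = 12
Σ = 236
Area = |Σ|/2 = 118.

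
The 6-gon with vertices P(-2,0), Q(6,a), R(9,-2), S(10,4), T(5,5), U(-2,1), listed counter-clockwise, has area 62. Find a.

-3

The doubled signed area Σ (x_i y_{i+1} − x_{i+1} y_i) is linear in a.
With a=0 it equals 91; the coefficient of a is -11 (from the two edges through Q).
So -11·a + 91 = 2·62 = 124 ⇒ a = -3.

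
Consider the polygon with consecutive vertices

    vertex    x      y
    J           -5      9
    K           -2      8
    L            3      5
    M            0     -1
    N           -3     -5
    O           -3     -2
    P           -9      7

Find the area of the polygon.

78

Apply the surveyor's formula: 2A = Σ (x_i·y_{i+1} − x_{i+1}·y_i), indices taken mod 7.
J→K: (-5)(8) − (-2)(9) = -22
K→L: (-2)(5) − (3)(8) = -34
L→M: (3)(-1) − (0)(5) = -3
M→N: (0)(-5) − (-3)(-1) = -3
N→O: (-3)(-2) − (-3)(-5) = -9
O→P: (-3)(7) − (-9)(-2) = -39
P→J: (-9)(9) − (-5)(7) = -46
Σ = -156
Area = |Σ|/2 = 78.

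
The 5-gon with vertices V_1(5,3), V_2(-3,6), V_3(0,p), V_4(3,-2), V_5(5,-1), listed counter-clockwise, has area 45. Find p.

-4

Write out the shoelace sum; only the two edges meeting at V_3 involve p:
2·Area = [((-3)·p − 0·6) + (0·(-2) − 3·p)] + 66
       = -6·p + 66 = 90
⇒ p = -4.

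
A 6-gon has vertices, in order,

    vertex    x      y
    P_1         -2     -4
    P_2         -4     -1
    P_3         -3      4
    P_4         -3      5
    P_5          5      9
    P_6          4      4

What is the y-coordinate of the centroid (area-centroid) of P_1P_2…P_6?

Apply the surveyor's formula. First the cross-terms c_i = x_i·y_{i+1} − x_{i+1}·y_i:
  -14, -19, -3, -52, -16, -8  ⇒  2A = -112, A = -56.
Then Σ (y_i + y_{i+1})·c_i = -950, so ȳ = -950 / (6·(-56)) = 475/168.

475/168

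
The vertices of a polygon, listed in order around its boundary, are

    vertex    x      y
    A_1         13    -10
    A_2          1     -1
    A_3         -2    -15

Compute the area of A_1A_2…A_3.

Σ = (-3) + (-17) + (215) = 195
Area = |Σ|/2 = 97.5.

97.5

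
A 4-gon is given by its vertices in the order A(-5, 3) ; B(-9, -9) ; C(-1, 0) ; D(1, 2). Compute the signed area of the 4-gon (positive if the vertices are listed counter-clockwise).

37

Apply the shoelace (surveyor's) formula: 2A = Σ (x_i·y_{i+1} − x_{i+1}·y_i), indices taken mod 4.
A→B: (-5)(-9) − (-9)(3) = 72
B→C: (-9)(0) − (-1)(-9) = -9
C→D: (-1)(2) − (1)(0) = -2
D→A: (1)(3) − (-5)(2) = 13
Σ = 74
Signed area = Σ/2 = 37 (positive ⇒ counter-clockwise traversal).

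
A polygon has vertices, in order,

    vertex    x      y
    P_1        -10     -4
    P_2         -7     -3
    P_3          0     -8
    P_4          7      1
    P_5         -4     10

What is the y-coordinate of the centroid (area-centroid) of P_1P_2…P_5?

Apply the surveyor's formula. First the cross-terms c_i = x_i·y_{i+1} − x_{i+1}·y_i:
  2, 56, 56, 74, 116  ⇒  2A = 304, A = 152.
Then Σ (y_i + y_{i+1})·c_i = 488, so ȳ = 488 / (6·152) = 61/114.

61/114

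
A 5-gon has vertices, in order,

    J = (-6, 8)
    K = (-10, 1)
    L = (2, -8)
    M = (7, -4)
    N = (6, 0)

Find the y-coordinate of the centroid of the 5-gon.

Apply Gauss's area formula. First the cross-terms c_i = x_i·y_{i+1} − x_{i+1}·y_i:
  74, 78, 48, 24, 48  ⇒  2A = 272, A = 136.
Then Σ (y_i + y_{i+1})·c_i = -168, so ȳ = -168 / (6·136) = -7/34.

-7/34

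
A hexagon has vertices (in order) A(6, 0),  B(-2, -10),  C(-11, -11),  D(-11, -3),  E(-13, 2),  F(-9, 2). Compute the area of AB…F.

158.5

Σ = (-60) + (-88) + (-88) + (-61) + (-8) + (-12) = -317
Area = |Σ|/2 = 158.5.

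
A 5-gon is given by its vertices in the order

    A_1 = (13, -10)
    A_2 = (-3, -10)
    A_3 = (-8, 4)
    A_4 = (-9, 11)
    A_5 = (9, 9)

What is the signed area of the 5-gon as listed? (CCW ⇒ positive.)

Apply the surveyor's formula: 2A = Σ (x_i·y_{i+1} − x_{i+1}·y_i), indices taken mod 5.
Cross-terms: -160, -92, -52, -180, -207  ⇒  Σ = -691
Signed area = Σ/2 = -345.5 (negative ⇒ clockwise traversal).

-345.5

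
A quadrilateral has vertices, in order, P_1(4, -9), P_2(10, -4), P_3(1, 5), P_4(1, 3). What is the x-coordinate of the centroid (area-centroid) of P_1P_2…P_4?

Apply Gauss's area formula. First the cross-terms c_i = x_i·y_{i+1} − x_{i+1}·y_i:
  74, 54, -2, -21  ⇒  2A = 105, A = 52.5.
Then Σ (x_i + x_{i+1})·c_i = 1521, so x̄ = 1521 / (6·52.5) = 169/35.

169/35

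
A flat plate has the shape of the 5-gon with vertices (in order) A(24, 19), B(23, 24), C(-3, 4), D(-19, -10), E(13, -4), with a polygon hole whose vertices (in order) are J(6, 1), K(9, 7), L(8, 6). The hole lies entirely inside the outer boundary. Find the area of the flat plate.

Outer boundary:
Σ = (139) + (164) + (106) + (206) + (343) = 958
Area = |Σ|/2 = 479.
Hole:
Σ = (33) + (-2) + (-28) = 3
Area = |Σ|/2 = 1.5.
Net area = 479 − 1.5 = 477.5.

477.5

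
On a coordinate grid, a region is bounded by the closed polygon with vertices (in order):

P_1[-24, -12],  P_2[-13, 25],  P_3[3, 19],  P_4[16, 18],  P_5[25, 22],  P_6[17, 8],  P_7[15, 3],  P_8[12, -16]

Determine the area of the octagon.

1236.5

Apply Gauss's area formula: 2A = Σ (x_i·y_{i+1} − x_{i+1}·y_i), indices taken mod 8.
P_1→P_2: (-24)(25) − (-13)(-12) = -756
P_2→P_3: (-13)(19) − (3)(25) = -322
P_3→P_4: (3)(18) − (16)(19) = -250
P_4→P_5: (16)(22) − (25)(18) = -98
P_5→P_6: (25)(8) − (17)(22) = -174
P_6→P_7: (17)(3) − (15)(8) = -69
P_7→P_8: (15)(-16) − (12)(3) = -276
P_8→P_1: (12)(-12) − (-24)(-16) = -528
Σ = -2473
Area = |Σ|/2 = 1236.5.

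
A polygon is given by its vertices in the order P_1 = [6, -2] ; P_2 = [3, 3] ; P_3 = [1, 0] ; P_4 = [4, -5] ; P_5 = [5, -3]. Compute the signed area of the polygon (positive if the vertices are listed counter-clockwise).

18.5

Σ = (24) + (-3) + (-5) + (13) + (8) = 37
Signed area = Σ/2 = 18.5 (positive ⇒ counter-clockwise traversal).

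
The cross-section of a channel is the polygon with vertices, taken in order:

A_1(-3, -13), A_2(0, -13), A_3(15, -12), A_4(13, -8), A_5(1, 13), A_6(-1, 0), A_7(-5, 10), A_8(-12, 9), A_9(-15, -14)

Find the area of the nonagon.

490.5

A_1→A_2: (-3)(-13) − (0)(-13) = 39
A_2→A_3: (0)(-12) − (15)(-13) = 195
A_3→A_4: (15)(-8) − (13)(-12) = 36
A_4→A_5: (13)(13) − (1)(-8) = 177
A_5→A_6: (1)(0) − (-1)(13) = 13
A_6→A_7: (-1)(10) − (-5)(0) = -10
A_7→A_8: (-5)(9) − (-12)(10) = 75
A_8→A_9: (-12)(-14) − (-15)(9) = 303
A_9→A_1: (-15)(-13) − (-3)(-14) = 153
Σ = 981
Area = |Σ|/2 = 490.5.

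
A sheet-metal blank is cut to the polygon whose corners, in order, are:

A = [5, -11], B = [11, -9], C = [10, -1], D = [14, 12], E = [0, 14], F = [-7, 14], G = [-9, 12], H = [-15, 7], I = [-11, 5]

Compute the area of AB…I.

420

Σ = (76) + (79) + (134) + (196) + (98) + (42) + (117) + (2) + (96) = 840
Area = |Σ|/2 = 420.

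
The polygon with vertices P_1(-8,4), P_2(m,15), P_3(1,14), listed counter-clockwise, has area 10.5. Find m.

The doubled signed area Σ (x_i y_{i+1} − x_{i+1} y_i) is linear in m.
With m=0 it equals -19; the coefficient of m is 10 (from the two edges through P_2).
So 10·m + -19 = 2·10.5 = 21 ⇒ m = 4.

4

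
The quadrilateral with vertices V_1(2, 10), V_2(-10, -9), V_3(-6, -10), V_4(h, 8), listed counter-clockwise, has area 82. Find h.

The doubled signed area Σ (x_i y_{i+1} − x_{i+1} y_i) is linear in h.
With h=0 it equals 64; the coefficient of h is 20 (from the two edges through V_4).
So 20·h + 64 = 2·82 = 164 ⇒ h = 5.

5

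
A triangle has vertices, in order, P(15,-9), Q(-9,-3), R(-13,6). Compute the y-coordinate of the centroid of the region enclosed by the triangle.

-2

Apply the shoelace (surveyor's) formula. First the cross-terms c_i = x_i·y_{i+1} − x_{i+1}·y_i:
  -126, -93, 27  ⇒  2A = -192, A = -96.
Then Σ (y_i + y_{i+1})·c_i = 1152, so ȳ = 1152 / (6·(-96)) = -2.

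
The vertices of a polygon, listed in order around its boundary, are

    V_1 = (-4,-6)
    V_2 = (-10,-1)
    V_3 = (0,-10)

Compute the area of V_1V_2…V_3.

Apply Gauss's area formula: 2A = Σ (x_i·y_{i+1} − x_{i+1}·y_i), indices taken mod 3.
Σ = (-56) + (100) + (-40) = 4
Area = |Σ|/2 = 2.

2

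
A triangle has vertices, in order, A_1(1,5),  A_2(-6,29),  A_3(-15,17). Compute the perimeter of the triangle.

60

|A_1A_2| = √((-7)² + (24)²) = √625 = 25
|A_2A_3| = √((-9)² + (-12)²) = √225 = 15
|A_3A_1| = √((16)² + (-12)²) = √400 = 20
Perimeter = 25 + 15 + 20 = 60.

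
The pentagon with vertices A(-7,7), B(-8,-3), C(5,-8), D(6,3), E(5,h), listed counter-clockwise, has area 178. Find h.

The doubled signed area Σ (x_i y_{i+1} − x_{i+1} y_i) is linear in h.
With h=0 it equals 239; the coefficient of h is 13 (from the two edges through E).
So 13·h + 239 = 2·178 = 356 ⇒ h = 9.

9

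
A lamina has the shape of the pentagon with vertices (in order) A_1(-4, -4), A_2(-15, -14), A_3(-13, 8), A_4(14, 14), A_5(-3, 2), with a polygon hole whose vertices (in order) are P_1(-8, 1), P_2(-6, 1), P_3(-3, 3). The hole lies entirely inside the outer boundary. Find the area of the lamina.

253

Outer boundary:
Apply the surveyor's formula: 2A = Σ (x_i·y_{i+1} − x_{i+1}·y_i), indices taken mod 5.
Σ = (-4) + (-302) + (-294) + (70) + (20) = -510
Area = |Σ|/2 = 255.
Hole:
Σ = (-2) + (-15) + (21) = 4
Area = |Σ|/2 = 2.
Net area = 255 − 2 = 253.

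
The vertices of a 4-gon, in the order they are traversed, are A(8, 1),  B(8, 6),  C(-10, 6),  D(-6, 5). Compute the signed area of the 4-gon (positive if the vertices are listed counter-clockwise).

44

Apply Gauss's area formula: 2A = Σ (x_i·y_{i+1} − x_{i+1}·y_i), indices taken mod 4.
Σ = (40) + (108) + (-14) + (-46) = 88
Signed area = Σ/2 = 44 (positive ⇒ counter-clockwise traversal).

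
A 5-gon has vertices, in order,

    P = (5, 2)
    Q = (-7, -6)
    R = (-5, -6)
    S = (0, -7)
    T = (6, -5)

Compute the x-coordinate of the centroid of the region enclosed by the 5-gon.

62/55

Apply the shoelace formula. First the cross-terms c_i = x_i·y_{i+1} − x_{i+1}·y_i:
  -16, 12, 35, 42, 37  ⇒  2A = 110, A = 55.
Then Σ (x_i + x_{i+1})·c_i = 372, so x̄ = 372 / (6·55) = 62/55.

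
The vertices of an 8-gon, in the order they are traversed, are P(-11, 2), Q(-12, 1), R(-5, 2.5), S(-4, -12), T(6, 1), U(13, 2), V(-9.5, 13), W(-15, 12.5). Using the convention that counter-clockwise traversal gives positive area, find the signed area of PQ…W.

Apply the surveyor's formula: 2A = Σ (x_i·y_{i+1} − x_{i+1}·y_i), indices taken mod 8.
Cross-terms: 13, -25, 70, 68, -1, 188, 76.25, 107.5  ⇒  Σ = 496.75
Signed area = Σ/2 = 248.375 (positive ⇒ counter-clockwise traversal).

248.375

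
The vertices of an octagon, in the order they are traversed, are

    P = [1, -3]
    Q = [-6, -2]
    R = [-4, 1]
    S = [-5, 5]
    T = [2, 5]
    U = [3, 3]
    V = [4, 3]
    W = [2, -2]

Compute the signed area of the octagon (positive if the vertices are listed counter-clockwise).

P→Q: (1)(-2) − (-6)(-3) = -20
Q→R: (-6)(1) − (-4)(-2) = -14
R→S: (-4)(5) − (-5)(1) = -15
S→T: (-5)(5) − (2)(5) = -35
T→U: (2)(3) − (3)(5) = -9
U→V: (3)(3) − (4)(3) = -3
V→W: (4)(-2) − (2)(3) = -14
W→P: (2)(-3) − (1)(-2) = -4
Σ = -114
Signed area = Σ/2 = -57 (negative ⇒ clockwise traversal).

-57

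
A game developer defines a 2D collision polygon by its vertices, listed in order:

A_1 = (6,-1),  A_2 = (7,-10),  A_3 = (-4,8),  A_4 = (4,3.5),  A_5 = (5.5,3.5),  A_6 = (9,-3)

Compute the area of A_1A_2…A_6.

Apply the shoelace (surveyor's) formula: 2A = Σ (x_i·y_{i+1} − x_{i+1}·y_i), indices taken mod 6.
Σ = (-53) + (16) + (-46) + (-5.25) + (-48) + (9) = -127.25
Area = |Σ|/2 = 63.625.

63.625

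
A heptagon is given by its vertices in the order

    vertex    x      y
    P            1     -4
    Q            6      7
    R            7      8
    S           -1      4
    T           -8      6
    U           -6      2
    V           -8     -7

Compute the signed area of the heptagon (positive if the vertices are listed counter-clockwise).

Σ = (31) + (-1) + (36) + (26) + (20) + (58) + (39) = 209
Signed area = Σ/2 = 104.5 (positive ⇒ counter-clockwise traversal).

104.5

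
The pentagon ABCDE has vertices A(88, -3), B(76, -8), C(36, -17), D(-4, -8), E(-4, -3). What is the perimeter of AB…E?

|AB| = √((-12)² + (-5)²) = √169 = 13
|BC| = √((-40)² + (-9)²) = √1681 = 41
|CD| = √((-40)² + (9)²) = √1681 = 41
|DE| = √((0)² + (5)²) = √25 = 5
|EA| = √((92)² + (0)²) = √8464 = 92
Perimeter = 13 + 41 + 41 + 5 + 92 = 192.

192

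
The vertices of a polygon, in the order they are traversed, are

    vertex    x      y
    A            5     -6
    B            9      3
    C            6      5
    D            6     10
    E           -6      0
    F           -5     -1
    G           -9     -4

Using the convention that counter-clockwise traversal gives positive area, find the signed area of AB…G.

Apply Gauss's area formula: 2A = Σ (x_i·y_{i+1} − x_{i+1}·y_i), indices taken mod 7.
Σ = (69) + (27) + (30) + (60) + (6) + (11) + (74) = 277
Signed area = Σ/2 = 138.5 (positive ⇒ counter-clockwise traversal).

138.5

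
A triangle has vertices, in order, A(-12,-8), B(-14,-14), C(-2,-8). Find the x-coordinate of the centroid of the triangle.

Apply the shoelace (surveyor's) formula. First the cross-terms c_i = x_i·y_{i+1} − x_{i+1}·y_i:
  56, 84, -80  ⇒  2A = 60, A = 30.
Then Σ (x_i + x_{i+1})·c_i = -1680, so x̄ = -1680 / (6·30) = -28/3.

-28/3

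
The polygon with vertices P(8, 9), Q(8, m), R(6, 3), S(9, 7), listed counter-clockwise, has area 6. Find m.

The doubled signed area Σ (x_i y_{i+1} − x_{i+1} y_i) is linear in m.
With m=0 it equals -8; the coefficient of m is 2 (from the two edges through Q).
So 2·m + -8 = 2·6 = 12 ⇒ m = 10.

10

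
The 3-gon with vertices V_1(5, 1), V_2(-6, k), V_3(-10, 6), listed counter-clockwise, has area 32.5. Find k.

9

The doubled signed area Σ (x_i y_{i+1} − x_{i+1} y_i) is linear in k.
With k=0 it equals -70; the coefficient of k is 15 (from the two edges through V_2).
So 15·k + -70 = 2·32.5 = 65 ⇒ k = 9.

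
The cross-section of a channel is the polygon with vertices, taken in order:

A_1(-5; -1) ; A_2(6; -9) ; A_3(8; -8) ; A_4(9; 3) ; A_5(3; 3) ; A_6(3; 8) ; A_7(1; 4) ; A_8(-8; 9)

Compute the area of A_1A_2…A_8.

Apply the shoelace formula: 2A = Σ (x_i·y_{i+1} − x_{i+1}·y_i), indices taken mod 8.
Σ = (51) + (24) + (96) + (18) + (15) + (4) + (41) + (53) = 302
Area = |Σ|/2 = 151.

151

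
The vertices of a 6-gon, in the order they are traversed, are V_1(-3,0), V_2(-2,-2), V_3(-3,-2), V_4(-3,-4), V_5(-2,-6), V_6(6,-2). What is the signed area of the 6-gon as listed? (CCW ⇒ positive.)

Cross-terms: 6, -2, 6, 10, 40, -6  ⇒  Σ = 54
Signed area = Σ/2 = 27 (positive ⇒ counter-clockwise traversal).

27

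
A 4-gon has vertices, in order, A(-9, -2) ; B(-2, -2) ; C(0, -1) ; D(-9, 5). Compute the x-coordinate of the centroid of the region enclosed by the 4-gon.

Apply the surveyor's formula. First the cross-terms c_i = x_i·y_{i+1} − x_{i+1}·y_i:
  14, 2, -9, 63  ⇒  2A = 70, A = 35.
Then Σ (x_i + x_{i+1})·c_i = -1211, so x̄ = -1211 / (6·35) = -173/30.

-173/30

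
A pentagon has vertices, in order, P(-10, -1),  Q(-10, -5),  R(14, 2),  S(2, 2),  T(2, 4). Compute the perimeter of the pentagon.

|PQ| = √((0)² + (-4)²) = √16 = 4
|QR| = √((24)² + (7)²) = √625 = 25
|RS| = √((-12)² + (0)²) = √144 = 12
|ST| = √((0)² + (2)²) = √4 = 2
|TP| = √((-12)² + (-5)²) = √169 = 13
Perimeter = 4 + 25 + 12 + 2 + 13 = 56.

56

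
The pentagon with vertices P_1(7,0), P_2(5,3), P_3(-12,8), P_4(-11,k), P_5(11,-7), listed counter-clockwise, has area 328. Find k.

Write out the shoelace sum; only the two edges meeting at P_4 involve k:
2·Area = [((-12)·k − (-11)·8) + ((-11)·(-7) − 11·k)] + 146
       = -23·k + 311 = 656
⇒ k = -15.

-15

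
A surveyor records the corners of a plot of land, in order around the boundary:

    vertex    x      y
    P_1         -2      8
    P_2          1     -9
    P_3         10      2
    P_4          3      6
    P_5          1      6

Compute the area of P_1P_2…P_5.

94

Apply the shoelace formula: 2A = Σ (x_i·y_{i+1} − x_{i+1}·y_i), indices taken mod 5.
P_1→P_2: (-2)(-9) − (1)(8) = 10
P_2→P_3: (1)(2) − (10)(-9) = 92
P_3→P_4: (10)(6) − (3)(2) = 54
P_4→P_5: (3)(6) − (1)(6) = 12
P_5→P_1: (1)(8) − (-2)(6) = 20
Σ = 188
Area = |Σ|/2 = 94.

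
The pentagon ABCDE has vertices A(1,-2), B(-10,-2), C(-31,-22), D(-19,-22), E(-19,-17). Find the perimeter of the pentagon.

82

|AB| = √((-11)² + (0)²) = √121 = 11
|BC| = √((-21)² + (-20)²) = √841 = 29
|CD| = √((12)² + (0)²) = √144 = 12
|DE| = √((0)² + (5)²) = √25 = 5
|EA| = √((20)² + (15)²) = √625 = 25
Perimeter = 11 + 29 + 12 + 5 + 25 = 82.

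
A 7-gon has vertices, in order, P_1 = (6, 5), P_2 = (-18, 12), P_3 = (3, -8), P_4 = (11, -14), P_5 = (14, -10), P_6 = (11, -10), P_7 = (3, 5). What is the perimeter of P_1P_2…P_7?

|P_1P_2| = √((-24)² + (7)²) = √625 = 25
|P_2P_3| = √((21)² + (-20)²) = √841 = 29
|P_3P_4| = √((8)² + (-6)²) = √100 = 10
|P_4P_5| = √((3)² + (4)²) = √25 = 5
|P_5P_6| = √((-3)² + (0)²) = √9 = 3
|P_6P_7| = √((-8)² + (15)²) = √289 = 17
|P_7P_1| = √((3)² + (0)²) = √9 = 3
Perimeter = 25 + 29 + 10 + 5 + 3 + 17 + 3 = 92.

92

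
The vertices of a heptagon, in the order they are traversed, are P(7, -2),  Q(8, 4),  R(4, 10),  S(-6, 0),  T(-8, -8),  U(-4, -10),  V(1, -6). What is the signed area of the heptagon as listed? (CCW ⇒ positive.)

Apply the shoelace (surveyor's) formula: 2A = Σ (x_i·y_{i+1} − x_{i+1}·y_i), indices taken mod 7.
Σ = (44) + (64) + (60) + (48) + (48) + (34) + (40) = 338
Signed area = Σ/2 = 169 (positive ⇒ counter-clockwise traversal).

169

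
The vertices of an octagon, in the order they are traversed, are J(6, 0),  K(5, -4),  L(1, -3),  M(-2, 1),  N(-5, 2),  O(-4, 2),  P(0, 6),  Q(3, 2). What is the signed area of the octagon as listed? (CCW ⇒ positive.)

-47.5

Apply the shoelace (surveyor's) formula: 2A = Σ (x_i·y_{i+1} − x_{i+1}·y_i), indices taken mod 8.
Σ = (-24) + (-11) + (-5) + (1) + (-2) + (-24) + (-18) + (-12) = -95
Signed area = Σ/2 = -47.5 (negative ⇒ clockwise traversal).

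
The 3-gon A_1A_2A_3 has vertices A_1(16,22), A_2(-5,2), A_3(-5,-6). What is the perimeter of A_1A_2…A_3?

|A_1A_2| = √((-21)² + (-20)²) = √841 = 29
|A_2A_3| = √((0)² + (-8)²) = √64 = 8
|A_3A_1| = √((21)² + (28)²) = √1225 = 35
Perimeter = 29 + 8 + 35 = 72.

72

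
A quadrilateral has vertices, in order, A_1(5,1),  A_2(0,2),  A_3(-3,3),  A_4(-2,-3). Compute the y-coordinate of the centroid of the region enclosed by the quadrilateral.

Apply Gauss's area formula. First the cross-terms c_i = x_i·y_{i+1} − x_{i+1}·y_i:
  10, 6, 15, 13  ⇒  2A = 44, A = 22.
Then Σ (y_i + y_{i+1})·c_i = 34, so ȳ = 34 / (6·22) = 17/66.

17/66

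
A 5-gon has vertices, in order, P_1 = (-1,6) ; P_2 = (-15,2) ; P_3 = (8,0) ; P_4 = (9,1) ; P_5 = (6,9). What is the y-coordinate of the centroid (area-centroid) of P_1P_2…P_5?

Apply the shoelace formula. First the cross-terms c_i = x_i·y_{i+1} − x_{i+1}·y_i:
  88, -16, 8, 75, 45  ⇒  2A = 200, A = 100.
Then Σ (y_i + y_{i+1})·c_i = 2105, so ȳ = 2105 / (6·100) = 421/120.

421/120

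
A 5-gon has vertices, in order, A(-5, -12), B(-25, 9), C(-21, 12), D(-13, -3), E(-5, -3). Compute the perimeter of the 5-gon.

68

|AB| = √((-20)² + (21)²) = √841 = 29
|BC| = √((4)² + (3)²) = √25 = 5
|CD| = √((8)² + (-15)²) = √289 = 17
|DE| = √((8)² + (0)²) = √64 = 8
|EA| = √((0)² + (-9)²) = √81 = 9
Perimeter = 29 + 5 + 17 + 8 + 9 = 68.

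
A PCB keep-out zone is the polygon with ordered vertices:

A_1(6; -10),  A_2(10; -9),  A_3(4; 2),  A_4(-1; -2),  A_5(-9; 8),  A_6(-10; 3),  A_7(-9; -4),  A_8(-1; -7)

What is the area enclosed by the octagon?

150.5

Apply Gauss's area formula: 2A = Σ (x_i·y_{i+1} − x_{i+1}·y_i), indices taken mod 8.
Σ = (46) + (56) + (-6) + (-26) + (53) + (67) + (59) + (52) = 301
Area = |Σ|/2 = 150.5.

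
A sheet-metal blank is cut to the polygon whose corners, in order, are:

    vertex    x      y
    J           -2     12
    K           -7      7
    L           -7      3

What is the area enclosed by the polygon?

Cross-terms: 70, 28, -78  ⇒  Σ = 20
Area = |Σ|/2 = 10.

10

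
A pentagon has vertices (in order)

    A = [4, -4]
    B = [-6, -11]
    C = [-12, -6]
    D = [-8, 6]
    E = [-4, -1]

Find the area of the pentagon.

116

Apply the shoelace (surveyor's) formula: 2A = Σ (x_i·y_{i+1} − x_{i+1}·y_i), indices taken mod 5.
Cross-terms: -68, -96, -120, 32, 20  ⇒  Σ = -232
Area = |Σ|/2 = 116.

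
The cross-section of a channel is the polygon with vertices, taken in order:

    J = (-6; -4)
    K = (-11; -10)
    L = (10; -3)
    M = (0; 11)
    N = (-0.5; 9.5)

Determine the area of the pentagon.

161.75

Apply the shoelace formula: 2A = Σ (x_i·y_{i+1} − x_{i+1}·y_i), indices taken mod 5.
Σ = (16) + (133) + (110) + (5.5) + (59) = 323.5
Area = |Σ|/2 = 161.75.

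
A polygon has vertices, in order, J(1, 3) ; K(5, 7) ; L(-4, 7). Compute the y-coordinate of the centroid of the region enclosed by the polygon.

Apply Gauss's area formula. First the cross-terms c_i = x_i·y_{i+1} − x_{i+1}·y_i:
  -8, 63, -19  ⇒  2A = 36, A = 18.
Then Σ (y_i + y_{i+1})·c_i = 612, so ȳ = 612 / (6·18) = 17/3.

17/3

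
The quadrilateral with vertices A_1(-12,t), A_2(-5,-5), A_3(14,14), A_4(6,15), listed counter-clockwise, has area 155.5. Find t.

Write out the shoelace sum; only the two edges meeting at A_1 involve t:
2·Area = [(6·t − (-12)·15) + ((-12)·(-5) − (-5)·t)] + 126
       = 11·t + 366 = 311
⇒ t = -5.

-5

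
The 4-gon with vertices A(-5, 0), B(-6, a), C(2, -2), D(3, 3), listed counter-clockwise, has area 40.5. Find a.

-6

Write out the shoelace sum; only the two edges meeting at B involve a:
2·Area = [((-5)·a − (-6)·0) + ((-6)·(-2) − 2·a)] + 27
       = -7·a + 39 = 81
⇒ a = -6.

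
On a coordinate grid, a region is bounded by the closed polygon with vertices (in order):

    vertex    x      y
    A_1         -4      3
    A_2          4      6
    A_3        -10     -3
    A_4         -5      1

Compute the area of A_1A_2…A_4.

12

Σ = (-36) + (48) + (-25) + (-11) = -24
Area = |Σ|/2 = 12.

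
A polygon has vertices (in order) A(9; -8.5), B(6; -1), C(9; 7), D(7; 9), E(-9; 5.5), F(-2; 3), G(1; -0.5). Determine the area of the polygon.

A→B: (9)(-1) − (6)(-8.5) = 42
B→C: (6)(7) − (9)(-1) = 51
C→D: (9)(9) − (7)(7) = 32
D→E: (7)(5.5) − (-9)(9) = 119.5
E→F: (-9)(3) − (-2)(5.5) = -16
F→G: (-2)(-0.5) − (1)(3) = -2
G→A: (1)(-8.5) − (9)(-0.5) = -4
Σ = 222.5
Area = |Σ|/2 = 111.25.

111.25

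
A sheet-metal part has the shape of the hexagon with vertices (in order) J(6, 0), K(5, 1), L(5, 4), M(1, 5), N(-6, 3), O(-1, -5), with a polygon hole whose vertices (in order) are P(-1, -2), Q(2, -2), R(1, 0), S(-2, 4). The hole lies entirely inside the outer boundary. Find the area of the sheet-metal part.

59

Outer boundary:
Apply the surveyor's formula: 2A = Σ (x_i·y_{i+1} − x_{i+1}·y_i), indices taken mod 6.
Σ = (6) + (15) + (21) + (33) + (33) + (30) = 138
Area = |Σ|/2 = 69.
Hole:
Apply the shoelace (surveyor's) formula: 2A = Σ (x_i·y_{i+1} − x_{i+1}·y_i), indices taken mod 4.
P→Q: (-1)(-2) − (2)(-2) = 6
Q→R: (2)(0) − (1)(-2) = 2
R→S: (1)(4) − (-2)(0) = 4
S→P: (-2)(-2) − (-1)(4) = 8
Σ = 20
Area = |Σ|/2 = 10.
Net area = 69 − 10 = 59.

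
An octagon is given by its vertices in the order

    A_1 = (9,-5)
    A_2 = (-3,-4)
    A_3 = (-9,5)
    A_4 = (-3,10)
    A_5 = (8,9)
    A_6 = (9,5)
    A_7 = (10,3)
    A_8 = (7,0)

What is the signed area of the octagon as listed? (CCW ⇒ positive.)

Σ = (-51) + (-51) + (-75) + (-107) + (-41) + (-23) + (-21) + (-35) = -404
Signed area = Σ/2 = -202 (negative ⇒ clockwise traversal).

-202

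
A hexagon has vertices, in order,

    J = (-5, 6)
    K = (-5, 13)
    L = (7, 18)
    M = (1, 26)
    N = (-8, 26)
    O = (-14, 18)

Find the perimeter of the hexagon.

|JK| = √((0)² + (7)²) = √49 = 7
|KL| = √((12)² + (5)²) = √169 = 13
|LM| = √((-6)² + (8)²) = √100 = 10
|MN| = √((-9)² + (0)²) = √81 = 9
|NO| = √((-6)² + (-8)²) = √100 = 10
|OJ| = √((9)² + (-12)²) = √225 = 15
Perimeter = 7 + 13 + 10 + 9 + 10 + 15 = 64.

64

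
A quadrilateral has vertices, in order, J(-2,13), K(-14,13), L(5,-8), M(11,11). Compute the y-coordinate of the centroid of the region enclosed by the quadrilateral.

Apply the surveyor's formula. First the cross-terms c_i = x_i·y_{i+1} − x_{i+1}·y_i:
  156, 47, 143, 165  ⇒  2A = 511, A = 255.5.
Then Σ (y_i + y_{i+1})·c_i = 8680, so ȳ = 8680 / (6·255.5) = 1240/219.

1240/219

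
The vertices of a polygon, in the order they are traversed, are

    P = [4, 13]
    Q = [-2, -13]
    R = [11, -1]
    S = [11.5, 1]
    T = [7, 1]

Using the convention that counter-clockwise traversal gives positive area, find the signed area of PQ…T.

116.5

Apply the shoelace (surveyor's) formula: 2A = Σ (x_i·y_{i+1} − x_{i+1}·y_i), indices taken mod 5.
Cross-terms: -26, 145, 22.5, 4.5, 87  ⇒  Σ = 233
Signed area = Σ/2 = 116.5 (positive ⇒ counter-clockwise traversal).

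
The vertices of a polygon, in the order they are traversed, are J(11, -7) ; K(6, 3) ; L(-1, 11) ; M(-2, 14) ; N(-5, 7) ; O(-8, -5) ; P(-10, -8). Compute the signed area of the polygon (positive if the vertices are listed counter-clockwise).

Apply the surveyor's formula: 2A = Σ (x_i·y_{i+1} − x_{i+1}·y_i), indices taken mod 7.
Σ = (75) + (69) + (8) + (56) + (81) + (14) + (158) = 461
Signed area = Σ/2 = 230.5 (positive ⇒ counter-clockwise traversal).

230.5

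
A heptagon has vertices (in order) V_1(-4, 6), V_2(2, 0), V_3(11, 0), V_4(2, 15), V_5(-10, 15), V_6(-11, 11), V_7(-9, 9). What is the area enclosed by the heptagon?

V_1→V_2: (-4)(0) − (2)(6) = -12
V_2→V_3: (2)(0) − (11)(0) = 0
V_3→V_4: (11)(15) − (2)(0) = 165
V_4→V_5: (2)(15) − (-10)(15) = 180
V_5→V_6: (-10)(11) − (-11)(15) = 55
V_6→V_7: (-11)(9) − (-9)(11) = 0
V_7→V_1: (-9)(6) − (-4)(9) = -18
Σ = 370
Area = |Σ|/2 = 185.

185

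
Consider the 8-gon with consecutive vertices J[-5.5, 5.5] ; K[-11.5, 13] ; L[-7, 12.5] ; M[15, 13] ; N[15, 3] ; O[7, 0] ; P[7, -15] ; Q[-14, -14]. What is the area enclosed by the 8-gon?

538.75

Apply the shoelace formula: 2A = Σ (x_i·y_{i+1} − x_{i+1}·y_i), indices taken mod 8.
Σ = (-8.25) + (-52.75) + (-278.5) + (-150) + (-21) + (-105) + (-308) + (-154) = -1077.5
Area = |Σ|/2 = 538.75.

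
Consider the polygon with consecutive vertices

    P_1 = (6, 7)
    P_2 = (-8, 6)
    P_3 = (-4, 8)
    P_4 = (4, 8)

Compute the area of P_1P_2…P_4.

Apply Gauss's area formula: 2A = Σ (x_i·y_{i+1} − x_{i+1}·y_i), indices taken mod 4.
Σ = (92) + (-40) + (-64) + (-20) = -32
Area = |Σ|/2 = 16.

16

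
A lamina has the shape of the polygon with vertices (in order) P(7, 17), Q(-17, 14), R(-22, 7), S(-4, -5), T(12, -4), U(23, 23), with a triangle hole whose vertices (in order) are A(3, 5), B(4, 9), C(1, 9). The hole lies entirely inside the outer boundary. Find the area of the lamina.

Outer boundary:
Apply the surveyor's formula: 2A = Σ (x_i·y_{i+1} − x_{i+1}·y_i), indices taken mod 6.
P→Q: (7)(14) − (-17)(17) = 387
Q→R: (-17)(7) − (-22)(14) = 189
R→S: (-22)(-5) − (-4)(7) = 138
S→T: (-4)(-4) − (12)(-5) = 76
T→U: (12)(23) − (23)(-4) = 368
U→P: (23)(17) − (7)(23) = 230
Σ = 1388
Area = |Σ|/2 = 694.
Hole:
Apply the surveyor's formula: 2A = Σ (x_i·y_{i+1} − x_{i+1}·y_i), indices taken mod 3.
Σ = (7) + (27) + (-22) = 12
Area = |Σ|/2 = 6.
Net area = 694 − 6 = 688.

688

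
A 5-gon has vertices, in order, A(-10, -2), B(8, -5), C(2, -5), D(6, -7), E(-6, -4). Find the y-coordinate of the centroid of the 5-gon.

-30/7

Apply the shoelace formula. First the cross-terms c_i = x_i·y_{i+1} − x_{i+1}·y_i:
  66, -30, 16, -66, -28  ⇒  2A = -42, A = -21.
Then Σ (y_i + y_{i+1})·c_i = 540, so ȳ = 540 / (6·(-21)) = -30/7.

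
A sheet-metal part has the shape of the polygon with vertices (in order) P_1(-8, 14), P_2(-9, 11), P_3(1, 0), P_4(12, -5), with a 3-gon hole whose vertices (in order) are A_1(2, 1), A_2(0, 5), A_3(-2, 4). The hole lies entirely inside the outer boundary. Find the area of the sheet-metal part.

Outer boundary:
Apply Gauss's area formula: 2A = Σ (x_i·y_{i+1} − x_{i+1}·y_i), indices taken mod 4.
Σ = (38) + (-11) + (-5) + (128) = 150
Area = |Σ|/2 = 75.
Hole:
Apply the shoelace formula: 2A = Σ (x_i·y_{i+1} − x_{i+1}·y_i), indices taken mod 3.
Σ = (10) + (10) + (-10) = 10
Area = |Σ|/2 = 5.
Net area = 75 − 5 = 70.

70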